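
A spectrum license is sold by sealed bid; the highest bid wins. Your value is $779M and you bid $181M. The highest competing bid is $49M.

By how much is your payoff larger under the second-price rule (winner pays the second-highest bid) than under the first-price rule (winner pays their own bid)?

You have the highest bid, so you win under either rule.
Second-price: pay $49M → payoff $730M.
First-price: pay your own bid $181M → payoff $598M.
Difference = $730M − ($598M) = $132M.

$132M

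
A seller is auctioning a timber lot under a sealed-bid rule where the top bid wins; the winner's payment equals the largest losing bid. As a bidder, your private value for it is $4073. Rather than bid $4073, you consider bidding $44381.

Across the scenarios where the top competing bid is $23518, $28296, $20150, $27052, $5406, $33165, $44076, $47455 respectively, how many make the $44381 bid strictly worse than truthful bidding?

The deviation hurts exactly when the highest competing bid lies strictly between $4073 and $44381 — overbidding then wins at a price above your value.
$23518: inside the interval → strictly worse (loss $19445).
$28296: inside the interval → strictly worse (loss $24223).
$20150: inside the interval → strictly worse (loss $16077).
$27052: inside the interval → strictly worse (loss $22979).
$5406: inside the interval → strictly worse (loss $1333).
$33165: inside the interval → strictly worse (loss $29092).
$44076: inside the interval → strictly worse (loss $40003).
$47455: above both → same outcome either way.
Count: 7.

7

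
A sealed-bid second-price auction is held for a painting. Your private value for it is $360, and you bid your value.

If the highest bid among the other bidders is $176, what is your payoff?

Your bid $360 exceeds the highest competing bid $176, so you win.
In a second-price auction the winner pays the second-highest bid, $176.
Payoff = value − price = $360 − $176 = $184.

$184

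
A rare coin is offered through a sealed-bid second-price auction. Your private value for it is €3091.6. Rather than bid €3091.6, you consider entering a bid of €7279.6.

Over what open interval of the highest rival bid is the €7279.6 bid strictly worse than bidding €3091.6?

(€3091.6, €7279.6)

If the competing bid is below €3091.6, both bids win at the same price — no difference.
If it is above €7279.6, both bids lose — no difference.
If it lies strictly between €3091.6 and €7279.6, bidding your value loses (payoff 0) while bidding €7279.6 wins at a price above your value (payoff negative).
So the deviation strictly hurts on the open interval (€3091.6, €7279.6).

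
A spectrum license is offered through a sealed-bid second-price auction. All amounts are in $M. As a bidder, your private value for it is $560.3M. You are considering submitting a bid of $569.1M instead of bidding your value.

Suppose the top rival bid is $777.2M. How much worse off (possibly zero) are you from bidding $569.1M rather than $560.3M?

Bidding your value $560.3M: you lose (since $560.3M < $777.2M). Payoff $0M.
Bidding $569.1M: you lose. Payoff $0M.
Difference = $0M − $0M = $0M; both bids lead to the same outcome because the competing bid is above both your value and your alternative bid.
In a second-price auction your bid sets only whether you win, not what you pay, so bidding your true value is weakly dominant.

$0M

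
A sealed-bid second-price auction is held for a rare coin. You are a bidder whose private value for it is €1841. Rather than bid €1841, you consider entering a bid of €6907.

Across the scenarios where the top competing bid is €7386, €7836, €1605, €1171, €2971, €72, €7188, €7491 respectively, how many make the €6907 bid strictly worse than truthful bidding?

1

The deviation hurts exactly when the highest competing bid lies strictly between €1841 and €6907 — overbidding then wins at a price above your value.
€7386: above both → same outcome either way.
€7836: above both → same outcome either way.
€1605: below both → same outcome either way.
€1171: below both → same outcome either way.
€2971: inside the interval → strictly worse (loss €1130).
€72: below both → same outcome either way.
€7188: above both → same outcome either way.
€7491: above both → same outcome either way.
Count: 1.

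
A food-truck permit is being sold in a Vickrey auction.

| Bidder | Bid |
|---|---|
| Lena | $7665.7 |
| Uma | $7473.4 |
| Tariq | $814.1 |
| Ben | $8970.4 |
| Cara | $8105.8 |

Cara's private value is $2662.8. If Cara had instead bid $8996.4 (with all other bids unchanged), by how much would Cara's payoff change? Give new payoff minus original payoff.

−$6307.6

The highest bid among the other bidders is $8970.4; Cara's bid doesn't change that.
Original bid $8105.8: Cara is not highest (top rival bid is $8970.4); payoff $0.
Alternative bid $8996.4: Cara is highest, pays the top rival bid $8970.4; payoff $2662.8 − $8970.4 = −$6307.6.
Change in payoff = −$6307.6 − ($0) = −$6307.6.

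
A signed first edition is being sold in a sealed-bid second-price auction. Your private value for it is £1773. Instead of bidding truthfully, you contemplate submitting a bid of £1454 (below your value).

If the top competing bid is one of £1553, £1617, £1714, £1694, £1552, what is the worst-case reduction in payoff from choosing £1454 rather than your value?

£221

£1553: truthful gives £220, deviation gives £0 → loss £220.
£1617: truthful gives £156, deviation gives £0 → loss £156.
£1714: truthful gives £59, deviation gives £0 → loss £59.
£1694: truthful gives £79, deviation gives £0 → loss £79.
£1552: truthful gives £221, deviation gives £0 → loss £221.
Maximum loss: £221.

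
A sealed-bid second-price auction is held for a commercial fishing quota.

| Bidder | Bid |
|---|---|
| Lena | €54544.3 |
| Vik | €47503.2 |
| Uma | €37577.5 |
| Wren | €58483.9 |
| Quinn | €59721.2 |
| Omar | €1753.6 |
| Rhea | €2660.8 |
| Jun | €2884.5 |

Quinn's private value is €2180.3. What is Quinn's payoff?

−€56303.6

Highest bid: Quinn at €59721.2, so Quinn wins.
Second-highest bid: Wren at €58483.9 — that is the price the winner pays.
Quinn's payoff = value − price = €2180.3 − €58483.9 = −€56303.6.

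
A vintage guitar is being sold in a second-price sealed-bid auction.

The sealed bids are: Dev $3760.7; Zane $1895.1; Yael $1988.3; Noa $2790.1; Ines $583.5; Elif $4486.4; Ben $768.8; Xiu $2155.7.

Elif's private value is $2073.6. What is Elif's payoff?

Highest bid: Elif at $4486.4, so Elif wins.
Second-highest bid: Dev at $3760.7 — that is the price the winner pays.
Elif's payoff = value − price = $2073.6 − $3760.7 = −$1687.1.

−$1687.1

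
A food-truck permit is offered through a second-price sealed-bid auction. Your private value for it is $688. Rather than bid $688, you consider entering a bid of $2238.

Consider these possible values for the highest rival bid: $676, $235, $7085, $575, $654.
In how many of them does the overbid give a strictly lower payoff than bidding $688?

The deviation hurts exactly when the highest competing bid lies strictly between $688 and $2238 — overbidding then wins at a price above your value.
$676: below both → same outcome either way.
$235: below both → same outcome either way.
$7085: above both → same outcome either way.
$575: below both → same outcome either way.
$654: below both → same outcome either way.
Count: 0.

0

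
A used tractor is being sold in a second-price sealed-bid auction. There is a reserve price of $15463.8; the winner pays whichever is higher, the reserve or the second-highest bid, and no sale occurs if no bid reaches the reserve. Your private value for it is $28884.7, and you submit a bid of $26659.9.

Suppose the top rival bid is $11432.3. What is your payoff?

$13420.9

Your bid $26659.9 is the highest and exceeds the reserve.
Price = max(second-highest bid, reserve) = max($11432.3, $15463.8) = $15463.8.
Payoff = $28884.7 − $15463.8 = $13420.9.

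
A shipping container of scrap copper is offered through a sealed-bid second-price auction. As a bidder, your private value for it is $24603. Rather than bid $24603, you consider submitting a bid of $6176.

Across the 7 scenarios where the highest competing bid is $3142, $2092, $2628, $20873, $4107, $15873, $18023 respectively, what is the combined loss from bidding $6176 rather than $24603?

The deviation costs you only when the competing bid falls strictly between $6176 and $24603; elsewhere both bids give the same outcome.
$3142: outcomes coincide → loss $0.
$2092: outcomes coincide → loss $0.
$2628: outcomes coincide → loss $0.
$20873: truthful payoff $3730, deviation payoff $0 → loss $3730.
$4107: outcomes coincide → loss $0.
$15873: truthful payoff $8730, deviation payoff $0 → loss $8730.
$18023: truthful payoff $6580, deviation payoff $0 → loss $6580.
Total loss = $3730 + $8730 + $6580 = $19040.

$19040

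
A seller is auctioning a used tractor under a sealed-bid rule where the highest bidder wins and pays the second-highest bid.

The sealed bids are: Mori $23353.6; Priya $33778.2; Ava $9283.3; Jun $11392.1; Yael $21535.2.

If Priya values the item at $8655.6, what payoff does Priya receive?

−$14698

Highest bid: Priya at $33778.2, so Priya wins.
Second-highest bid: Mori at $23353.6 — that is the price the winner pays.
Priya's payoff = value − price = $8655.6 − $23353.6 = −$14698.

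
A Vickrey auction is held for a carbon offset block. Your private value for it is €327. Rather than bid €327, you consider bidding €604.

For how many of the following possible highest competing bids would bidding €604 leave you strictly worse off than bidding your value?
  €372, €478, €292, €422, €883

3

The deviation hurts exactly when the highest competing bid lies strictly between €327 and €604 — overbidding then wins at a price above your value.
€372: inside the interval → strictly worse (loss €45).
€478: inside the interval → strictly worse (loss €151).
€292: below both → same outcome either way.
€422: inside the interval → strictly worse (loss €95).
€883: above both → same outcome either way.
Count: 3.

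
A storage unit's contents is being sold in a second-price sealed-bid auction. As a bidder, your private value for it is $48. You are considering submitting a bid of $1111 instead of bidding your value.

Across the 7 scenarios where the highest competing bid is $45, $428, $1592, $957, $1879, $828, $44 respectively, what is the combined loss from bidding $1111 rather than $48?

$2069

The deviation costs you only when the competing bid falls strictly between $48 and $1111; elsewhere both bids give the same outcome.
$45: outcomes coincide → loss $0.
$428: truthful payoff $0, deviation payoff −$380 → loss $380.
$1592: outcomes coincide → loss $0.
$957: truthful payoff $0, deviation payoff −$909 → loss $909.
$1879: outcomes coincide → loss $0.
$828: truthful payoff $0, deviation payoff −$780 → loss $780.
$44: outcomes coincide → loss $0.
Total loss = $380 + $909 + $780 = $2069.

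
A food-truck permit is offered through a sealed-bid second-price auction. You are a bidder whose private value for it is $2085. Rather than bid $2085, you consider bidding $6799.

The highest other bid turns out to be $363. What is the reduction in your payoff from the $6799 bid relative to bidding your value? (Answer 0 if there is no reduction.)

$0

Bidding your value $2085: you win (since $2085 > $363) and pay $363. Payoff $1722.
Bidding $6799: you win and pay $363. Payoff $2085 − $363 = $1722.
Difference = $1722 − $1722 = $0; both bids lead to the same outcome because the competing bid is below both your value and your alternative bid.
Truthful bidding weakly dominates here: raising your bid can only win items priced above your value, and lowering it can only forfeit items priced below.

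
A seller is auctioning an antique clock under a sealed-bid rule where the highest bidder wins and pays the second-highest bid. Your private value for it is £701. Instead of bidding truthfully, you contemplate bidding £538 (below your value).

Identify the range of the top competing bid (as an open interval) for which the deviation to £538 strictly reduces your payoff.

If the competing bid is below £538, both bids win at the same price — no difference.
If it is above £701, both bids lose — no difference.
If it lies strictly between £538 and £701, bidding your value wins at a price below your value (positive payoff) while bidding £538 loses (payoff 0).
So the deviation strictly hurts on the open interval (£538, £701).

(£538, £701)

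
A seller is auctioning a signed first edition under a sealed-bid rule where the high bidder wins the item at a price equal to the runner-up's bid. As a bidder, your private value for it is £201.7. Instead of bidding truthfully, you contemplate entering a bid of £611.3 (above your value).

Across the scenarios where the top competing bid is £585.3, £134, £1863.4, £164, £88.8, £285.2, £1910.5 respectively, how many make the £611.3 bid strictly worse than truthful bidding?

2

The deviation hurts exactly when the highest competing bid lies strictly between £201.7 and £611.3 — overbidding then wins at a price above your value.
£585.3: inside the interval → strictly worse (loss £383.6).
£134: below both → same outcome either way.
£1863.4: above both → same outcome either way.
£164: below both → same outcome either way.
£88.8: below both → same outcome either way.
£285.2: inside the interval → strictly worse (loss £83.5).
£1910.5: above both → same outcome either way.
Count: 2.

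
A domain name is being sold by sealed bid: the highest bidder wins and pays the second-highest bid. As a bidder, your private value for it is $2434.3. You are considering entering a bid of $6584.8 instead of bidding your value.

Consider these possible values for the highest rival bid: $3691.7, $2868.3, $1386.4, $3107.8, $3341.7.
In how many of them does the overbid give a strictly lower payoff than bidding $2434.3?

4

The deviation hurts exactly when the highest competing bid lies strictly between $2434.3 and $6584.8 — overbidding then wins at a price above your value.
$3691.7: inside the interval → strictly worse (loss $1257.4).
$2868.3: inside the interval → strictly worse (loss $434).
$1386.4: below both → same outcome either way.
$3107.8: inside the interval → strictly worse (loss $673.5).
$3341.7: inside the interval → strictly worse (loss $907.4).
Count: 4.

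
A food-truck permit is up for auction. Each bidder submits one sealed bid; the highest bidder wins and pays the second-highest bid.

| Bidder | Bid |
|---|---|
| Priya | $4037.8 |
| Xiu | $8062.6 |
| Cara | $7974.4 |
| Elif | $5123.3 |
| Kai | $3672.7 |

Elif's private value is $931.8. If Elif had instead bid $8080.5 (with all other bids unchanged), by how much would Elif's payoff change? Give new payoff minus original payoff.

−$7130.8

The highest bid among the other bidders is $8062.6; Elif's bid doesn't change that.
Original bid $5123.3: Elif is not highest (top rival bid is $8062.6); payoff $0.
Alternative bid $8080.5: Elif is highest, pays the top rival bid $8062.6; payoff $931.8 − $8062.6 = −$7130.8.
Change in payoff = −$7130.8 − ($0) = −$7130.8.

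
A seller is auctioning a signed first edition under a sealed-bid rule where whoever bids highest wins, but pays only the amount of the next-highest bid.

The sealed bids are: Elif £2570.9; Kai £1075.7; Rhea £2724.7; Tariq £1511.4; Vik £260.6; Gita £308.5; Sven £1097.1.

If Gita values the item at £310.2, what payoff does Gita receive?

£0

Highest bid: Rhea at £2724.7, so Rhea wins.
Second-highest bid: Elif at £2570.9 — that is the price the winner pays.
Gita did not win, so Gita pays nothing and receives nothing: payoff £0.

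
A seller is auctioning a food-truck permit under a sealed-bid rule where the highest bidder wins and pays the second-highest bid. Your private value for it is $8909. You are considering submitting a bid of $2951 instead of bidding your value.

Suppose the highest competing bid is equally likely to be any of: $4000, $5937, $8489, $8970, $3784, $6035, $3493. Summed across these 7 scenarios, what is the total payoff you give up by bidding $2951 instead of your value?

The deviation costs you only when the competing bid falls strictly between $2951 and $8909; elsewhere both bids give the same outcome.
$4000: truthful payoff $4909, deviation payoff $0 → loss $4909.
$5937: truthful payoff $2972, deviation payoff $0 → loss $2972.
$8489: truthful payoff $420, deviation payoff $0 → loss $420.
$8970: outcomes coincide → loss $0.
$3784: truthful payoff $5125, deviation payoff $0 → loss $5125.
$6035: truthful payoff $2874, deviation payoff $0 → loss $2874.
$3493: truthful payoff $5416, deviation payoff $0 → loss $5416.
Total loss = $4909 + $2972 + $420 + $5125 + $2874 + $5416 = $21716.

$21716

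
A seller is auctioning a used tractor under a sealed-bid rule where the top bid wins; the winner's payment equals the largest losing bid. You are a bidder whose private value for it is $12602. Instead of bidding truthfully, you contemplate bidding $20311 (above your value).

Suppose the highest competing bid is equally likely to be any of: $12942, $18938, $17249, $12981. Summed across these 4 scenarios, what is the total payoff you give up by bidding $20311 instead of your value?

The deviation costs you only when the competing bid falls strictly between $12602 and $20311; elsewhere both bids give the same outcome.
$12942: truthful payoff $0, deviation payoff −$340 → loss $340.
$18938: truthful payoff $0, deviation payoff −$6336 → loss $6336.
$17249: truthful payoff $0, deviation payoff −$4647 → loss $4647.
$12981: truthful payoff $0, deviation payoff −$379 → loss $379.
Total loss = $340 + $6336 + $4647 + $379 = $11702.

$11702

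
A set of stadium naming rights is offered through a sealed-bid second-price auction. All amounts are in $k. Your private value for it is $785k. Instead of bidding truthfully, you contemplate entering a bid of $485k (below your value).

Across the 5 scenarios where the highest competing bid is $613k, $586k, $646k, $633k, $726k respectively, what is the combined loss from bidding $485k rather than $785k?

$721k

The deviation costs you only when the competing bid falls strictly between $485k and $785k; elsewhere both bids give the same outcome.
$613k: truthful payoff $172k, deviation payoff $0k → loss $172k.
$586k: truthful payoff $199k, deviation payoff $0k → loss $199k.
$646k: truthful payoff $139k, deviation payoff $0k → loss $139k.
$633k: truthful payoff $152k, deviation payoff $0k → loss $152k.
$726k: truthful payoff $59k, deviation payoff $0k → loss $59k.
Total loss = $172k + $199k + $139k + $152k + $59k = $721k.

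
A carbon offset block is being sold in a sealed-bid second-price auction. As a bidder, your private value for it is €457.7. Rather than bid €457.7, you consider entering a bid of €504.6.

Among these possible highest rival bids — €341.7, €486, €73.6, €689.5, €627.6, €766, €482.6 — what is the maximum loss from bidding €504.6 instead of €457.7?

€341.7: same outcome either way → loss €0.
€486: truthful gives €0, deviation gives −€28.3 → loss €28.3.
€73.6: same outcome either way → loss €0.
€689.5: same outcome either way → loss €0.
€627.6: same outcome either way → loss €0.
€766: same outcome either way → loss €0.
€482.6: truthful gives €0, deviation gives −€24.9 → loss €24.9.
Maximum loss: €28.3.

€28.3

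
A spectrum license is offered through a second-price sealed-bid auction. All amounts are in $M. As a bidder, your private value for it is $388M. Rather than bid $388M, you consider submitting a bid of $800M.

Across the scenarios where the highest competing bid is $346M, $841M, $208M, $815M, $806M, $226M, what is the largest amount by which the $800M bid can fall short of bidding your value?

$346M: same outcome either way → loss $0M.
$841M: same outcome either way → loss $0M.
$208M: same outcome either way → loss $0M.
$815M: same outcome either way → loss $0M.
$806M: same outcome either way → loss $0M.
$226M: same outcome either way → loss $0M.
Maximum loss: $0M.

$0M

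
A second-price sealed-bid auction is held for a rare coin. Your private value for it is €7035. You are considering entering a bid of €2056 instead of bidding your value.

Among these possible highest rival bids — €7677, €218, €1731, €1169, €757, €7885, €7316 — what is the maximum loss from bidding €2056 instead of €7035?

€0

€7677: same outcome either way → loss €0.
€218: same outcome either way → loss €0.
€1731: same outcome either way → loss €0.
€1169: same outcome either way → loss €0.
€757: same outcome either way → loss €0.
€7885: same outcome either way → loss €0.
€7316: same outcome either way → loss €0.
Maximum loss: €0.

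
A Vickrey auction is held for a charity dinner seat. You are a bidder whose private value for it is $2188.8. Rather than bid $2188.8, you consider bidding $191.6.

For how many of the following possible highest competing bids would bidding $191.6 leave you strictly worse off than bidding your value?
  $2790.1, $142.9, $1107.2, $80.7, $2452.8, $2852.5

1

The deviation hurts exactly when the highest competing bid lies strictly between $191.6 and $2188.8 — underbidding then forfeits a profitable win.
$2790.1: above both → same outcome either way.
$142.9: below both → same outcome either way.
$1107.2: inside the interval → strictly worse (loss $1081.6).
$80.7: below both → same outcome either way.
$2452.8: above both → same outcome either way.
$2852.5: above both → same outcome either way.
Count: 1.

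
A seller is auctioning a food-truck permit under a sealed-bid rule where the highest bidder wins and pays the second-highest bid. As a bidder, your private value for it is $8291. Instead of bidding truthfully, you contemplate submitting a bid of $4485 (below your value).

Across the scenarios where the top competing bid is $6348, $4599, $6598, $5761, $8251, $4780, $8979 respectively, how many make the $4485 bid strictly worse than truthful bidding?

6

The deviation hurts exactly when the highest competing bid lies strictly between $4485 and $8291 — underbidding then forfeits a profitable win.
$6348: inside the interval → strictly worse (loss $1943).
$4599: inside the interval → strictly worse (loss $3692).
$6598: inside the interval → strictly worse (loss $1693).
$5761: inside the interval → strictly worse (loss $2530).
$8251: inside the interval → strictly worse (loss $40).
$4780: inside the interval → strictly worse (loss $3511).
$8979: above both → same outcome either way.
Count: 6.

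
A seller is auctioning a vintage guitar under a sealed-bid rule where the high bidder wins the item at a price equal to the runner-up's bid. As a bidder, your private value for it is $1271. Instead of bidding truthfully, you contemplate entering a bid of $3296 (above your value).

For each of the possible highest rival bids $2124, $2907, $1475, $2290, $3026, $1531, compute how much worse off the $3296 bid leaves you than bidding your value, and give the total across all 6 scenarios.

The deviation costs you only when the competing bid falls strictly between $1271 and $3296; elsewhere both bids give the same outcome.
$2124: truthful payoff $0, deviation payoff −$853 → loss $853.
$2907: truthful payoff $0, deviation payoff −$1636 → loss $1636.
$1475: truthful payoff $0, deviation payoff −$204 → loss $204.
$2290: truthful payoff $0, deviation payoff −$1019 → loss $1019.
$3026: truthful payoff $0, deviation payoff −$1755 → loss $1755.
$1531: truthful payoff $0, deviation payoff −$260 → loss $260.
Total loss = $853 + $1636 + $204 + $1019 + $1755 + $260 = $5727.

$5727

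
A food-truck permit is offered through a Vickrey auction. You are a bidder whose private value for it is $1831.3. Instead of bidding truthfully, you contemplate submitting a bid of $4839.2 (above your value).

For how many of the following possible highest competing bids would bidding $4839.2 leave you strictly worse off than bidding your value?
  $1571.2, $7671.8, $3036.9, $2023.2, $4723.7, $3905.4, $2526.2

The deviation hurts exactly when the highest competing bid lies strictly between $1831.3 and $4839.2 — overbidding then wins at a price above your value.
$1571.2: below both → same outcome either way.
$7671.8: above both → same outcome either way.
$3036.9: inside the interval → strictly worse (loss $1205.6).
$2023.2: inside the interval → strictly worse (loss $191.9).
$4723.7: inside the interval → strictly worse (loss $2892.4).
$3905.4: inside the interval → strictly worse (loss $2074.1).
$2526.2: inside the interval → strictly worse (loss $694.9).
Count: 5.

5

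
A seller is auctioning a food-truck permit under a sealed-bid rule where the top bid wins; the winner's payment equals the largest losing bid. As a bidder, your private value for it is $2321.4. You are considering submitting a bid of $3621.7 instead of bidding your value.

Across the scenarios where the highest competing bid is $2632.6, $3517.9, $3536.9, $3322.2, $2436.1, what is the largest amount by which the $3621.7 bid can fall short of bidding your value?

$2632.6: truthful gives $0, deviation gives −$311.2 → loss $311.2.
$3517.9: truthful gives $0, deviation gives −$1196.5 → loss $1196.5.
$3536.9: truthful gives $0, deviation gives −$1215.5 → loss $1215.5.
$3322.2: truthful gives $0, deviation gives −$1000.8 → loss $1000.8.
$2436.1: truthful gives $0, deviation gives −$114.7 → loss $114.7.
Maximum loss: $1215.5.

$1215.5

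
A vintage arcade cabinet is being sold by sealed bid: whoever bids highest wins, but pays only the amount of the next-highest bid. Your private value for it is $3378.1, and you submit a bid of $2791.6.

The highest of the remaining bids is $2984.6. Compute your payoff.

$0

Your bid $2791.6 is below the highest competing bid $2984.6, so you lose.
A losing bidder pays nothing and receives nothing: payoff = $0.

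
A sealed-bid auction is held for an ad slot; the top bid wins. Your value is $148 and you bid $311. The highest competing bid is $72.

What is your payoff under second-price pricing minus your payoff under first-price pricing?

You have the highest bid, so you win under either rule.
Second-price: pay $72 → payoff $76.
First-price: pay your own bid $311 → payoff −$163.
Difference = $76 − (−$163) = $239.

$239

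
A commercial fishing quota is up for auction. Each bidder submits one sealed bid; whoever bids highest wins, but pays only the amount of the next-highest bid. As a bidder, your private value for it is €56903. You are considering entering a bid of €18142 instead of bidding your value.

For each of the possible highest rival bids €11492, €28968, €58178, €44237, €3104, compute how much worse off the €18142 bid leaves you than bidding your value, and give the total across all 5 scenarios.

The deviation costs you only when the competing bid falls strictly between €18142 and €56903; elsewhere both bids give the same outcome.
€11492: outcomes coincide → loss €0.
€28968: truthful payoff €27935, deviation payoff €0 → loss €27935.
€58178: outcomes coincide → loss €0.
€44237: truthful payoff €12666, deviation payoff €0 → loss €12666.
€3104: outcomes coincide → loss €0.
Total loss = €27935 + €12666 = €40601.

€40601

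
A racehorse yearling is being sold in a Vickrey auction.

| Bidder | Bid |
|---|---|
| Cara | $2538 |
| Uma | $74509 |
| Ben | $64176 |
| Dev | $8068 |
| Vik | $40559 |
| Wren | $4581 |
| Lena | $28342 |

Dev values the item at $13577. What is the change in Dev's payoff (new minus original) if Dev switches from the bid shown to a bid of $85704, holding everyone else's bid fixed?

−$60932

The highest bid among the other bidders is $74509; Dev's bid doesn't change that.
Original bid $8068: Dev is not highest (top rival bid is $74509); payoff $0.
Alternative bid $85704: Dev is highest, pays the top rival bid $74509; payoff $13577 − $74509 = −$60932.
Change in payoff = −$60932 − ($0) = −$60932.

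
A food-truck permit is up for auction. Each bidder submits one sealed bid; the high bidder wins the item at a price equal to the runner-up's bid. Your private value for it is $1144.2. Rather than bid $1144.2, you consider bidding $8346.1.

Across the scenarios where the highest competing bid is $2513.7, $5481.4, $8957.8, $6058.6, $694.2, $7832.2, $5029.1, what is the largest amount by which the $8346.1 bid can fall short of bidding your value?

$2513.7: truthful gives $0, deviation gives −$1369.5 → loss $1369.5.
$5481.4: truthful gives $0, deviation gives −$4337.2 → loss $4337.2.
$8957.8: same outcome either way → loss $0.
$6058.6: truthful gives $0, deviation gives −$4914.4 → loss $4914.4.
$694.2: same outcome either way → loss $0.
$7832.2: truthful gives $0, deviation gives −$6688 → loss $6688.
$5029.1: truthful gives $0, deviation gives −$3884.9 → loss $3884.9.
Maximum loss: $6688.

$6688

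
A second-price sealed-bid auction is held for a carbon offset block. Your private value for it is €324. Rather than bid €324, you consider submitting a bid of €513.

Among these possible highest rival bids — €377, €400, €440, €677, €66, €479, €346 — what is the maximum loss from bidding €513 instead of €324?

€155

€377: truthful gives €0, deviation gives −€53 → loss €53.
€400: truthful gives €0, deviation gives −€76 → loss €76.
€440: truthful gives €0, deviation gives −€116 → loss €116.
€677: same outcome either way → loss €0.
€66: same outcome either way → loss €0.
€479: truthful gives €0, deviation gives −€155 → loss €155.
€346: truthful gives €0, deviation gives −€22 → loss €22.
Maximum loss: €155.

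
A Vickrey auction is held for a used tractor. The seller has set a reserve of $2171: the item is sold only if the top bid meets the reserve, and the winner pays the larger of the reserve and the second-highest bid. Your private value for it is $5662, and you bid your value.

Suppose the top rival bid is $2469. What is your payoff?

$3193

Your bid $5662 is the highest and exceeds the reserve.
Price = max(second-highest bid, reserve) = max($2469, $2171) = $2469.
Payoff = $5662 − $2469 = $3193.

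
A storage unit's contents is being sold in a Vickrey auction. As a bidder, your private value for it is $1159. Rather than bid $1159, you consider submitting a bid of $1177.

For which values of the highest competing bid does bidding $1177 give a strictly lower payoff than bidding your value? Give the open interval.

($1159, $1177)

If the competing bid is below $1159, both bids win at the same price — no difference.
If it is above $1177, both bids lose — no difference.
If it lies strictly between $1159 and $1177, bidding your value loses (payoff 0) while bidding $1177 wins at a price above your value (payoff negative).
So the deviation strictly hurts on the open interval ($1159, $1177).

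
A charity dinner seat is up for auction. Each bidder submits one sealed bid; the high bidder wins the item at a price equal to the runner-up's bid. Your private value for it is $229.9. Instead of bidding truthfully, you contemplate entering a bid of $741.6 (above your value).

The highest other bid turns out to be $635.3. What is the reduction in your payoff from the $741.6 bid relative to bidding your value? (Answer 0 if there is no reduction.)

$405.4

Bidding your value $229.9: you lose (since $229.9 < $635.3). Payoff $0.
Bidding $741.6: you win and pay $635.3. Payoff $229.9 − $635.3 = −$405.4.
The competing bid $635.3 lies between your value and your inflated bid, so overbidding wins an item priced above your value.
Loss from deviating = $0 − (−$405.4) = $405.4.
Because the price is fixed by the runner-up's bid, deviating from your value can only change a good outcome into a bad one — never the reverse.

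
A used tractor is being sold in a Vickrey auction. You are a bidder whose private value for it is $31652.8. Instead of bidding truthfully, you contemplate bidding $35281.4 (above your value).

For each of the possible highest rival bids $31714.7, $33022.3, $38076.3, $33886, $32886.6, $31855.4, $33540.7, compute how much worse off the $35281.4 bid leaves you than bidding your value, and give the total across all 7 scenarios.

$6988.9

The deviation costs you only when the competing bid falls strictly between $31652.8 and $35281.4; elsewhere both bids give the same outcome.
$31714.7: truthful payoff $0, deviation payoff −$61.9 → loss $61.9.
$33022.3: truthful payoff $0, deviation payoff −$1369.5 → loss $1369.5.
$38076.3: outcomes coincide → loss $0.
$33886: truthful payoff $0, deviation payoff −$2233.2 → loss $2233.2.
$32886.6: truthful payoff $0, deviation payoff −$1233.8 → loss $1233.8.
$31855.4: truthful payoff $0, deviation payoff −$202.6 → loss $202.6.
$33540.7: truthful payoff $0, deviation payoff −$1887.9 → loss $1887.9.
Total loss = $61.9 + $1369.5 + $2233.2 + $1233.8 + $202.6 + $1887.9 = $6988.9.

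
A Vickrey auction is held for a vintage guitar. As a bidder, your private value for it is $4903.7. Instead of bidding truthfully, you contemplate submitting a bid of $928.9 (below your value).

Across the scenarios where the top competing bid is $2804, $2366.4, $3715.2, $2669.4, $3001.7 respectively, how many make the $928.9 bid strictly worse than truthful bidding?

The deviation hurts exactly when the highest competing bid lies strictly between $928.9 and $4903.7 — underbidding then forfeits a profitable win.
$2804: inside the interval → strictly worse (loss $2099.7).
$2366.4: inside the interval → strictly worse (loss $2537.3).
$3715.2: inside the interval → strictly worse (loss $1188.5).
$2669.4: inside the interval → strictly worse (loss $2234.3).
$3001.7: inside the interval → strictly worse (loss $1902).
Count: 5.

5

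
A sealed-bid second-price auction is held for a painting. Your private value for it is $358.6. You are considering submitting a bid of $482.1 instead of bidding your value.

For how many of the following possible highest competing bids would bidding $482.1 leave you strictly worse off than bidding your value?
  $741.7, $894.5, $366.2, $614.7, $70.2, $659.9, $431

2

The deviation hurts exactly when the highest competing bid lies strictly between $358.6 and $482.1 — overbidding then wins at a price above your value.
$741.7: above both → same outcome either way.
$894.5: above both → same outcome either way.
$366.2: inside the interval → strictly worse (loss $7.6).
$614.7: above both → same outcome either way.
$70.2: below both → same outcome either way.
$659.9: above both → same outcome either way.
$431: inside the interval → strictly worse (loss $72.4).
Count: 2.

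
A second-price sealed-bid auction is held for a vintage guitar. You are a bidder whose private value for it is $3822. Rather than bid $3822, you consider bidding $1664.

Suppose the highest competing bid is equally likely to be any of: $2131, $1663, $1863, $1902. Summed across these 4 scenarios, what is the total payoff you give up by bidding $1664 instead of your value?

$5570

The deviation costs you only when the competing bid falls strictly between $1664 and $3822; elsewhere both bids give the same outcome.
$2131: truthful payoff $1691, deviation payoff $0 → loss $1691.
$1663: outcomes coincide → loss $0.
$1863: truthful payoff $1959, deviation payoff $0 → loss $1959.
$1902: truthful payoff $1920, deviation payoff $0 → loss $1920.
Total loss = $1691 + $1959 + $1920 = $5570.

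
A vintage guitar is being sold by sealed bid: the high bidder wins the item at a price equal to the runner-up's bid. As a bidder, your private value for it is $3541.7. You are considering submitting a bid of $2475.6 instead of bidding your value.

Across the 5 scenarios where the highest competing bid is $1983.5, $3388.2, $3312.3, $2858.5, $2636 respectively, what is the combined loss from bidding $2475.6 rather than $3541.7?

The deviation costs you only when the competing bid falls strictly between $2475.6 and $3541.7; elsewhere both bids give the same outcome.
$1983.5: outcomes coincide → loss $0.
$3388.2: truthful payoff $153.5, deviation payoff $0 → loss $153.5.
$3312.3: truthful payoff $229.4, deviation payoff $0 → loss $229.4.
$2858.5: truthful payoff $683.2, deviation payoff $0 → loss $683.2.
$2636: truthful payoff $905.7, deviation payoff $0 → loss $905.7.
Total loss = $153.5 + $229.4 + $683.2 + $905.7 = $1971.8.
In a second-price auction your bid sets only whether you win, not what you pay, so bidding your true value is weakly dominant.

$1971.8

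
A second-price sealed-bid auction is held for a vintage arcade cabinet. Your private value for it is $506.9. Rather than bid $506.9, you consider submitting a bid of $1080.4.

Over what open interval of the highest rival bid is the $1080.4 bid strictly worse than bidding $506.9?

($506.9, $1080.4)

If the competing bid is below $506.9, both bids win at the same price — no difference.
If it is above $1080.4, both bids lose — no difference.
If it lies strictly between $506.9 and $1080.4, bidding your value loses (payoff 0) while bidding $1080.4 wins at a price above your value (payoff negative).
So the deviation strictly hurts on the open interval ($506.9, $1080.4).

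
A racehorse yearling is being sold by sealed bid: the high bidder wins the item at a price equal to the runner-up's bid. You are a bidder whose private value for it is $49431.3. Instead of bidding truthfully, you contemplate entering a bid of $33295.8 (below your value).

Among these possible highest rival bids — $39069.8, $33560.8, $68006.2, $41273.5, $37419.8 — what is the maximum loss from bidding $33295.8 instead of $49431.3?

$39069.8: truthful gives $10361.5, deviation gives $0 → loss $10361.5.
$33560.8: truthful gives $15870.5, deviation gives $0 → loss $15870.5.
$68006.2: same outcome either way → loss $0.
$41273.5: truthful gives $8157.8, deviation gives $0 → loss $8157.8.
$37419.8: truthful gives $12011.5, deviation gives $0 → loss $12011.5.
Maximum loss: $15870.5.

$15870.5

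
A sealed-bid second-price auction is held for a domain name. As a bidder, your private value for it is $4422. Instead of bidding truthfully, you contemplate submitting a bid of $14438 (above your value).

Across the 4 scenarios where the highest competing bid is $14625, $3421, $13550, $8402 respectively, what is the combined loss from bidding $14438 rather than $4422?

The deviation costs you only when the competing bid falls strictly between $4422 and $14438; elsewhere both bids give the same outcome.
$14625: outcomes coincide → loss $0.
$3421: outcomes coincide → loss $0.
$13550: truthful payoff $0, deviation payoff −$9128 → loss $9128.
$8402: truthful payoff $0, deviation payoff −$3980 → loss $3980.
Total loss = $9128 + $3980 = $13108.

$13108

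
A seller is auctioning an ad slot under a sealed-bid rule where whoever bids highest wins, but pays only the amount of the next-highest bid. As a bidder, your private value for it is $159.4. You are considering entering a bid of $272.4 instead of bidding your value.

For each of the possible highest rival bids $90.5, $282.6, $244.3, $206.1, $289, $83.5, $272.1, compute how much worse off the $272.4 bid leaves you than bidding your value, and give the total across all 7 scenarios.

The deviation costs you only when the competing bid falls strictly between $159.4 and $272.4; elsewhere both bids give the same outcome.
$90.5: outcomes coincide → loss $0.
$282.6: outcomes coincide → loss $0.
$244.3: truthful payoff $0, deviation payoff −$84.9 → loss $84.9.
$206.1: truthful payoff $0, deviation payoff −$46.7 → loss $46.7.
$289: outcomes coincide → loss $0.
$83.5: outcomes coincide → loss $0.
$272.1: truthful payoff $0, deviation payoff −$112.7 → loss $112.7.
Total loss = $84.9 + $46.7 + $112.7 = $244.3.

$244.3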